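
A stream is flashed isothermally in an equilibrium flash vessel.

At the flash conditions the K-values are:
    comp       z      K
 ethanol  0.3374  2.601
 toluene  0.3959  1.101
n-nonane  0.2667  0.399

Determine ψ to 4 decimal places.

Material balance + equilibrium reduce to Σ zᵢ(Kᵢ−1)/(1+ψ(Kᵢ−1)) = 0.
Feasibility: ΣzᵢKᵢ = 1.4199, Σzᵢ/Kᵢ = 1.1577 — both > 1, two phases present.
Newton–Raphson from ψ = 0.5:
  ψ = 0.5000: g = 0.10893, g' = -0.4673 → ψ = 0.7331
  ψ = 0.7331: g = -0.00080, g' = -0.4944 → ψ = 0.7315
Converged at ψ = 0.7315.

ψ = 0.7315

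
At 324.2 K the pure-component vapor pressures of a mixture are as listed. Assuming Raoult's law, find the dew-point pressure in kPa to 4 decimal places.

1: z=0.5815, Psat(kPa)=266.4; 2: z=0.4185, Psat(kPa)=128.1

At the dew point ψ → 1, so Σzᵢ/Kᵢ = 1 with Kᵢ = Pᵢˢᵃᵗ/P ⇒ 1/P = Σzᵢ/Pᵢˢᵃᵗ.
1/P = 0.5815/266.4 + 0.4185/128.1 = 0.0054498 ⇒ P = 183.4934 kPa

Pdew = 183.4934 kPa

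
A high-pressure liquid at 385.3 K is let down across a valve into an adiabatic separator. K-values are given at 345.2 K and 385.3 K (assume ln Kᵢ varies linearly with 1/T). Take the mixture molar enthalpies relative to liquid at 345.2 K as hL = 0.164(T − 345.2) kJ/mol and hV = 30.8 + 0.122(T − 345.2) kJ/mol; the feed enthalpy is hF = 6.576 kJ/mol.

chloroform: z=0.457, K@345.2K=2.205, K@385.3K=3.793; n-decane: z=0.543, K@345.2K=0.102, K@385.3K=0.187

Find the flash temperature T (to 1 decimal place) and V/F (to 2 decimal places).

Adiabatic flash: solve Rachford–Rice at each trial T, then check hF = ψ·hV(T) + (1−ψ)·hL(T).
  T = 345.2 K: K = (2.205, 0.102), RR gives ψ = 0.058, H_out = 1.795 kJ/mol
  T = 385.3 K: K = (3.793, 0.187), RR gives ψ = 0.368, H_out = 17.282 kJ/mol
  T = 365.2 K: K = (2.933, 0.140), RR gives ψ = 0.251, H_out = 10.792 kJ/mol
  T = 355.2 K: K = (2.553, 0.120), RR gives ψ = 0.170, H_out = 6.801 kJ/mol
  T = 350.2 K: K = (2.375, 0.111), RR gives ψ = 0.119, H_out = 4.465 kJ/mol
  T = 352.7 K: K = (2.463, 0.115), RR gives ψ = 0.146, H_out = 5.669 kJ/mol
  T = 353.9 K: K = (2.506, 0.118), RR gives ψ = 0.158, H_out = 6.220 kJ/mol
Linear interpolation between T = 353.9 (H_out = 6.220) and T = 355.2 (H_out = 6.801) on hF = 6.576 gives T ≈ 354.7 K, at which ψ = 0.17.

T = 354.7 K, V/F = 0.17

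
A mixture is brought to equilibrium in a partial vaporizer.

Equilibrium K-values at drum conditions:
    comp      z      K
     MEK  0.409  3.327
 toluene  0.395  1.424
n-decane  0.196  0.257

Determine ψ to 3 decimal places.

Rachford–Rice: g(ψ) = Σ zᵢ(Kᵢ−1)/(1+ψ(Kᵢ−1)) = 0.
g(0) = ΣzᵢKᵢ − 1 = 0.974 and g(1) = 1 − Σzᵢ/Kᵢ = -0.163, so a root lies in (0, 1).
Newton–Raphson from ψ = 0.5:
  ψ = 0.500: g = 0.3464, g' = -0.795 → ψ = 0.935
  ψ = 0.935: g = -0.0581, g' = -1.419 → ψ = 0.895
  ψ = 0.895: g = -0.0040, g' = -1.233 → ψ = 0.891
Converged at ψ = 0.891.

ψ = 0.891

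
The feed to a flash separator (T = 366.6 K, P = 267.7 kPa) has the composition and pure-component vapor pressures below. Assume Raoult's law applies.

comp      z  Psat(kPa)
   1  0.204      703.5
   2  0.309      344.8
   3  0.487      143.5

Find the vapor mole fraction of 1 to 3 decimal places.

y_1 = 0.322

Raoult's law: Kᵢ = Pᵢˢᵃᵗ/P = Pᵢˢᵃᵗ/267.7.
  K_1 = 703.5/267.7 = 2.62794, K_2 = 344.8/267.7 = 1.28801, K_3 = 143.5/267.7 = 0.53605
Rachford–Rice: g(V/F) = Σ zᵢ(Kᵢ−1)/(1+V/F(Kᵢ−1)) = 0.
Feasibility: ΣzᵢKᵢ = 1.195, Σzᵢ/Kᵢ = 1.226 — both > 1, two phases present.
Newton iteration, V/F⁰ = 0.31:
  V/F = 0.310: g = 0.0385, g' = -0.403 → V/F = 0.405
  V/F = 0.405: g = 0.0014, g' = -0.376 → V/F = 0.409
Converged at V/F = 0.409.
Compositions from xᵢ = zᵢ/(1+V/F(Kᵢ−1)), yᵢ = Kᵢxᵢ:
  1: x = 0.122, y = 0.322
  2: x = 0.276, y = 0.356
  3: x = 0.601, y = 0.322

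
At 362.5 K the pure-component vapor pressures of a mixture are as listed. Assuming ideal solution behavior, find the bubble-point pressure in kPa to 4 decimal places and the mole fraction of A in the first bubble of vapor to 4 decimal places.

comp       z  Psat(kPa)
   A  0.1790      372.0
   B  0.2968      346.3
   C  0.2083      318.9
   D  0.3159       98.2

At the bubble point ψ → 0, so ΣzᵢKᵢ = 1 with Kᵢ = Pᵢˢᵃᵗ/P ⇒ P = ΣzᵢPᵢˢᵃᵗ.
P = 0.1790·372.0 + 0.2968·346.3 + 0.2083·318.9 + 0.3159·98.2 = 266.8181 kPa
yᵢ = zᵢPᵢˢᵃᵗ/P ⇒ y_A = 0.1790·372.0/266.8181 = 0.2496

Pbub = 266.8181 kPa, y_A = 0.2496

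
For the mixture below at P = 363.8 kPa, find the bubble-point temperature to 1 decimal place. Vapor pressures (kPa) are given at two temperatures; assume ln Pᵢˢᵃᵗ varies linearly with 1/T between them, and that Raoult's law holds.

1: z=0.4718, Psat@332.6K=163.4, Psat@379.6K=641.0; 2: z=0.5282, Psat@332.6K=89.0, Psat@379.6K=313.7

T = 369.7 K

Bubble-point temperature: ΣzᵢPᵢˢᵃᵗ(T) = P. Interpolate ln Pᵢˢᵃᵗ = aᵢ + bᵢ/T.
  T = 332.6 K: ΣzᵢPᵢˢᵃᵗ = 124.10 kPa
  T = 379.6 K: ΣzᵢPᵢˢᵃᵗ = 468.12 kPa
  T = 356.1 K: ΣzᵢPᵢˢᵃᵗ = 251.74 kPa
  T = 367.9 K: ΣzᵢPᵢˢᵃᵗ = 347.13 kPa
  T = 373.8 K: ΣzᵢPᵢˢᵃᵗ = 404.57 kPa
  T = 370.9 K: ΣzᵢPᵢˢᵃᵗ = 375.47 kPa
  T = 369.4 K: ΣzᵢPᵢˢᵃᵗ = 361.08 kPa
Interpolating between 369.4 K and 370.9 K gives T ≈ 369.7 K.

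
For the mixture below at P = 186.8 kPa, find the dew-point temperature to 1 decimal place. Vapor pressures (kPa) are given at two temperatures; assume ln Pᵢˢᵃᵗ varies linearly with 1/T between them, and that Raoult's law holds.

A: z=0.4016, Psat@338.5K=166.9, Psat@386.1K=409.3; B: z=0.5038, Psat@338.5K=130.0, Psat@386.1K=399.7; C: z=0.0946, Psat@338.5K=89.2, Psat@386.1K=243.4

T = 351.8 K

Dew-point temperature: Σzᵢ·P/Pᵢˢᵃᵗ(T) = 1. Interpolate ln Pᵢˢᵃᵗ = aᵢ + bᵢ/T.
  T = 338.5 K: ΣzᵢP/Pᵢˢᵃᵗ = 1.3715
  T = 386.1 K: ΣzᵢP/Pᵢˢᵃᵗ = 0.4913
  T = 362.3 K: ΣzᵢP/Pᵢˢᵃᵗ = 0.7926
  T = 350.4 K: ΣzᵢP/Pᵢˢᵃᵗ = 1.0326
  T = 356.4 K: ΣzᵢP/Pᵢˢᵃᵗ = 0.9016
  T = 353.4 K: ΣzᵢP/Pᵢˢᵃᵗ = 0.9643
  T = 351.9 K: ΣzᵢP/Pᵢˢᵃᵗ = 0.9977
Interpolating between 350.4 K and 351.9 K gives T ≈ 351.8 K.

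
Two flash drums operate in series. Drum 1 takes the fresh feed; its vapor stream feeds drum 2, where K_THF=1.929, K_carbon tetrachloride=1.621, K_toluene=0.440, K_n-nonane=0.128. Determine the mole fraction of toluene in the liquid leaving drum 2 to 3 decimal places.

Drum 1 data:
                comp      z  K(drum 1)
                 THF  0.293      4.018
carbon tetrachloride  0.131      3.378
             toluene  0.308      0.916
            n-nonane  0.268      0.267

Drum 1:
Iterate (Newton) starting at ψ₁ = 0.5:
  ψ₁ = 0.500: g = 0.1577, g' = -0.940 → ψ₁ = 0.668
  ψ₁ = 0.668: g = 0.0014, g' = -0.959 → ψ₁ = 0.669
Converged at ψ₁ = 0.669.
Drum-1 compositions:
  THF: x = 0.097, y = 0.390
  carbon tetrachloride: x = 0.051, y = 0.171
  toluene: x = 0.326, y = 0.299
  n-nonane: x = 0.526, y = 0.140
Drum-2 feed = drum-1 vapor: z₂ = (0.3898, 0.1708, 0.2989, 0.1405).
Drum 2:
Newton–Raphson from ψ₂ = 0.5:
  ψ₂ = 0.500: g = -0.1215, g' = -0.712 → ψ₂ = 0.329
  ψ₂ = 0.329: g = -0.0118, g' = -0.594 → ψ₂ = 0.310
  ψ₂ = 0.310: g = -0.0001, g' = -0.587 → ψ₂ = 0.309
Converged at ψ₂ = 0.309.
  THF: x = 0.303, y = 0.584
  carbon tetrachloride: x = 0.143, y = 0.232
  toluene: x = 0.362, y = 0.159
  n-nonane: x = 0.192, y = 0.025

x_toluene (drum 2) = 0.362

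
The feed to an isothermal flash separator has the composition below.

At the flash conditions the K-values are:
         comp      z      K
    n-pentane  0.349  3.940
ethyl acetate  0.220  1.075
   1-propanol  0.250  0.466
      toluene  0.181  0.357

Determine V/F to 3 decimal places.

Rachford–Rice: g(V/F) = Σ zᵢ(Kᵢ−1)/(1+V/F(Kᵢ−1)) = 0.
Check two-phase: ΣzᵢKᵢ = 1.793 > 1 and Σzᵢ/Kᵢ = 1.337 > 1, so g(0) = 0.793 > 0 and g(1) = -0.337 < 0.
Newton–Raphson from V/F = 0.5:
  V/F = 0.500: g = 0.0777, g' = -0.791 → V/F = 0.598
  V/F = 0.598: g = 0.0024, g' = -0.749 → V/F = 0.601
Converged at V/F = 0.601.

V/F = 0.601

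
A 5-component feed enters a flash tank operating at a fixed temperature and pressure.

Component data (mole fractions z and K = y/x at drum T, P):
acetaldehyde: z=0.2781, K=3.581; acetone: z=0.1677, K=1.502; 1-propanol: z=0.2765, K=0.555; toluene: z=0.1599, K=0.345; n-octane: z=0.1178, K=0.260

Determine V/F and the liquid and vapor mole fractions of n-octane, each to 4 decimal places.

V/F = 0.4097, x_n-octane = 0.1690, y_n-octane = 0.0440

Newton–Raphson from V/F = 0.5:
  V/F = 0.5000: g = -0.07170, g' = -0.7849 → V/F = 0.4087
  V/F = 0.4087: g = 0.00081, g' = -0.8102 → V/F = 0.4097
Converged at V/F = 0.4097.
Compositions from xᵢ = zᵢ/(1+V/F(Kᵢ−1)), yᵢ = Kᵢxᵢ:
  acetaldehyde: x = 0.1352, y = 0.4841
  acetone: x = 0.1391, y = 0.2089
  1-propanol: x = 0.3381, y = 0.1877
  toluene: x = 0.2185, y = 0.0754
  n-octane: x = 0.1690, y = 0.0440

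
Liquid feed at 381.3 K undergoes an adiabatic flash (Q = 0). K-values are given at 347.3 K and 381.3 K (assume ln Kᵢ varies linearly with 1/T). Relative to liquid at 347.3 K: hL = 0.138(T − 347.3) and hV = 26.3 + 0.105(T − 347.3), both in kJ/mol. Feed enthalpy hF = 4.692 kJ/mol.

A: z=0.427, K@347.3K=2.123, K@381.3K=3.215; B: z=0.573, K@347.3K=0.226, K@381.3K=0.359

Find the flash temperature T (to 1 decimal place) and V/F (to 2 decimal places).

T = 354.6 K, V/F = 0.14

Adiabatic flash: solve Rachford–Rice at each trial T, then check hF = ψ·hV(T) + (1−ψ)·hL(T).
  T = 347.3 K: K = (2.123, 0.226), RR gives ψ = 0.041, H_out = 1.090 kJ/mol
  T = 381.3 K: K = (3.215, 0.359), RR gives ψ = 0.407, H_out = 14.951 kJ/mol
  T = 364.3 K: K = (2.638, 0.288), RR gives ψ = 0.250, H_out = 8.777 kJ/mol
  T = 355.8 K: K = (2.373, 0.256), RR gives ψ = 0.156, H_out = 5.241 kJ/mol
  T = 351.6 K: K = (2.247, 0.241), RR gives ψ = 0.103, H_out = 3.289 kJ/mol
  T = 353.7 K: K = (2.310, 0.248), RR gives ψ = 0.130, H_out = 4.286 kJ/mol
Linear interpolation between T = 353.7 (H_out = 4.286) and T = 355.8 (H_out = 5.241) on hF = 4.692 gives T ≈ 354.6 K, at which ψ = 0.14.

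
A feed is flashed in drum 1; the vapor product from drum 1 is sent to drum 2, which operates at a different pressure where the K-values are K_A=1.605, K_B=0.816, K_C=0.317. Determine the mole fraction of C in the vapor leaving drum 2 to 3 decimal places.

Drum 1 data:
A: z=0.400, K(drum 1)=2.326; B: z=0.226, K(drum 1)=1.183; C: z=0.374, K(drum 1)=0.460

y_C (drum 2) = 0.101

Drum 1:
Rachford–Rice: g(ψ₁) = Σ zᵢ(Kᵢ−1)/(1+ψ₁(Kᵢ−1)) = 0.
Check two-phase: ΣzᵢKᵢ = 1.370 > 1 and Σzᵢ/Kᵢ = 1.176 > 1, so g(0) = 0.370 > 0 and g(1) = -0.176 < 0.
Newton–Raphson from ψ₁ = 0.57:
  ψ₁ = 0.570: g = 0.0478, g' = -0.462 → ψ₁ = 0.673
Converged at ψ₁ = 0.673.
Drum-1 compositions:
  A: x = 0.211, y = 0.492
  B: x = 0.201, y = 0.238
  C: x = 0.587, y = 0.270
Drum-2 feed = drum-1 vapor: z₂ = (0.4918, 0.2381, 0.2702).
Drum 2:
Newton iteration, ψ₂⁰ = 0.39:
  ψ₂ = 0.390: g = -0.0580, g' = -0.361 → ψ₂ = 0.229
  ψ₂ = 0.229: g = -0.0033, g' = -0.325 → ψ₂ = 0.219
Converged at ψ₂ = 0.219.
  A: x = 0.434, y = 0.697
  B: x = 0.248, y = 0.202
  C: x = 0.318, y = 0.101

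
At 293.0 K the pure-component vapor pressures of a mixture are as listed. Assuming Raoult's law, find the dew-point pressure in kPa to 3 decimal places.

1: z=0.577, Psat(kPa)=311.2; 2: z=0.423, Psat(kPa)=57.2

Pdew = 108.117 kPa

At the dew point ψ → 1, so Σzᵢ/Kᵢ = 1 with Kᵢ = Pᵢˢᵃᵗ/P ⇒ 1/P = Σzᵢ/Pᵢˢᵃᵗ.
1/P = 0.577/311.2 + 0.423/57.2 = 0.009249 ⇒ P = 108.117 kPa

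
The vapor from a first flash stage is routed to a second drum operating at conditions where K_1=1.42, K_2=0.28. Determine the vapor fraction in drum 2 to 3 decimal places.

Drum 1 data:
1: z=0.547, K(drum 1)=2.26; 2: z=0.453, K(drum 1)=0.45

V/F (drum 2) = 0.208

Drum 1:
Material balance + equilibrium reduce to Σ zᵢ(Kᵢ−1)/(1+ψ₁(Kᵢ−1)) = 0.
g(0) = ΣzᵢKᵢ − 1 = 0.440 and g(1) = 1 − Σzᵢ/Kᵢ = -0.249, so a root lies in (0, 1).
Iterate (Newton) starting at ψ₁ = 0.5:
  ψ₁ = 0.500: g = 0.0792, g' = -0.588 → ψ₁ = 0.635
Converged at ψ₁ = 0.635.
Drum-1 compositions:
  1: x = 0.304, y = 0.687
  2: x = 0.696, y = 0.313
Drum-2 feed = drum-1 vapor: z₂ = (0.6867, 0.3133).
Drum 2:
Rachford–Rice: g(ψ₂) = Σ zᵢ(Kᵢ−1)/(1+ψ₂(Kᵢ−1)) = 0.
Check two-phase: ΣzᵢKᵢ = 1.063 > 1 and Σzᵢ/Kᵢ = 1.602 > 1, so g(0) = 0.063 > 0 and g(1) = -0.602 < 0.
Newton iteration, ψ₂⁰ = 0.58:
  ψ₂ = 0.580: g = -0.1553, g' = -0.557 → ψ₂ = 0.301
  ψ₂ = 0.301: g = -0.0320, g' = -0.360 → ψ₂ = 0.212
  ψ₂ = 0.212: g = -0.0015, g' = -0.328 → ψ₂ = 0.208
Converged at ψ₂ = 0.208.
  1: x = 0.632, y = 0.897
  2: x = 0.368, y = 0.103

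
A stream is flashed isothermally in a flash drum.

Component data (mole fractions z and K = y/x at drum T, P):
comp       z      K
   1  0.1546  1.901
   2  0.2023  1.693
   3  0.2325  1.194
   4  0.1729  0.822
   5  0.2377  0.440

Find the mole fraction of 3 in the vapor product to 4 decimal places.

Newton–Raphson from ψ = 0.5:
  ψ = 0.5000: g = 0.02261, g' = -0.2709 → ψ = 0.5834
  ψ = 0.5834: g = -0.00040, g' = -0.2815 → ψ = 0.5820
Converged at ψ = 0.5820.
Compositions from xᵢ = zᵢ/(1+ψ(Kᵢ−1)), yᵢ = Kᵢxᵢ:
  1: x = 0.1014, y = 0.1928
  2: x = 0.1442, y = 0.2441
  3: x = 0.2089, y = 0.2494
  4: x = 0.1929, y = 0.1585
  5: x = 0.3526, y = 0.1552

y_3 = 0.2494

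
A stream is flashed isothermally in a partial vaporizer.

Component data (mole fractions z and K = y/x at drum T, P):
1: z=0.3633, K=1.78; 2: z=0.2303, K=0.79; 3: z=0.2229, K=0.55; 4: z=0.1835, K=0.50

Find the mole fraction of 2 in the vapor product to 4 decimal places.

Rachford–Rice: g(ψ) = Σ zᵢ(Kᵢ−1)/(1+ψ(Kᵢ−1)) = 0.
g(0) = ΣzᵢKᵢ − 1 = 0.0430 and g(1) = 1 − Σzᵢ/Kᵢ = -0.2679, so a root lies in (0, 1).
Newton–Raphson from ψ = 0.57:
  ψ = 0.5700: g = -0.12201, g' = -0.2904 → ψ = 0.1499
  ψ = 0.1499: g = -0.00296, g' = -0.2935 → ψ = 0.1398
Converged at ψ = 0.1398.
Compositions from xᵢ = zᵢ/(1+ψ(Kᵢ−1)), yᵢ = Kᵢxᵢ:
  1: x = 0.3276, y = 0.5831
  2: x = 0.2373, y = 0.1874
  3: x = 0.2379, y = 0.1308
  4: x = 0.1973, y = 0.0986

y_2 = 0.1874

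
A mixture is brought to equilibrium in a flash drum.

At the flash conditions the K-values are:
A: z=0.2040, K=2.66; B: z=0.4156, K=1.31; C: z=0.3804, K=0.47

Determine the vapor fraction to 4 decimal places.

Let ψ = V/F and solve Σ zᵢ(Kᵢ−1)/(1+ψ(Kᵢ−1)) = 0.
Feasibility: ΣzᵢKᵢ = 1.2659, Σzᵢ/Kᵢ = 1.2033 — both > 1, two phases present.
Newton–Raphson from ψ = 0.5:
  ψ = 0.5000: g = 0.02229, g' = -0.3956 → ψ = 0.5564
Converged at ψ = 0.5564.

ψ = 0.5564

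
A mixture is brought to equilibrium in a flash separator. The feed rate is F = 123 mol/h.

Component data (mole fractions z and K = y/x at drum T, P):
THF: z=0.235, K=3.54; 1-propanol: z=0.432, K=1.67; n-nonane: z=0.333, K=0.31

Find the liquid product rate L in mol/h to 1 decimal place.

L = 41.6 mol/h

Rachford–Rice: g(ψ) = Σ zᵢ(Kᵢ−1)/(1+ψ(Kᵢ−1)) = 0.
Feasibility: ΣzᵢKᵢ = 1.657, Σzᵢ/Kᵢ = 1.399 — both > 1, two phases present.
Newton iteration, ψ⁰ = 0.5:
  ψ = 0.500: g = 0.1290, g' = -0.773 → ψ = 0.667
  ψ = 0.667: g = -0.0040, g' = -0.846 → ψ = 0.662
Converged at ψ = 0.662.
Then V = ψ·F = 0.6622·123 = 81.4 mol/h and L = F − V = 41.6 mol/h.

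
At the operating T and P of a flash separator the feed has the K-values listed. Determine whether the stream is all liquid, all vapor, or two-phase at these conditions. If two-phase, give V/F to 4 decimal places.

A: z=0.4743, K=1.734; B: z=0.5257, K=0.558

ΣzᵢKᵢ = 1.1158; Σzᵢ/Kᵢ = 1.2156.
Both exceed 1, so a two-phase solution exists.
Material balance + equilibrium reduce to Σ zᵢ(Kᵢ−1)/(1+ψ(Kᵢ−1)) = 0.
Binary case is linear: z₁(K₁−1)(1+ψ(K₂−1)) + z₂(K₂−1)(1+ψ(K₁−1)) = 0
⇒ ψ = [z₁(K₁−1)+z₂(K₂−1)] / [−(K₁−1)(K₂−1)] = 0.11578/0.32443 = 0.3569

two-phase, V/F = 0.3569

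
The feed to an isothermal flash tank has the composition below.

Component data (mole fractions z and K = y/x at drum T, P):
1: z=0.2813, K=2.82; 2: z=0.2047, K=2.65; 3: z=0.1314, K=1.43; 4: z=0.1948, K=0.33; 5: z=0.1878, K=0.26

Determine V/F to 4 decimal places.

Material balance + equilibrium reduce to Σ zᵢ(Kᵢ−1)/(1+V/F(Kᵢ−1)) = 0.
g(0) = ΣzᵢKᵢ − 1 = 0.6367 and g(1) = 1 − Σzᵢ/Kᵢ = -0.5815, so a root lies in (0, 1).
Newton iteration, V/F⁰ = 0.5:
  V/F = 0.5000: g = 0.08276, g' = -0.8960 → V/F = 0.5924
  V/F = 0.5924: g = -0.00164, g' = -0.9401 → V/F = 0.5906
Converged at V/F = 0.5906.

V/F = 0.5906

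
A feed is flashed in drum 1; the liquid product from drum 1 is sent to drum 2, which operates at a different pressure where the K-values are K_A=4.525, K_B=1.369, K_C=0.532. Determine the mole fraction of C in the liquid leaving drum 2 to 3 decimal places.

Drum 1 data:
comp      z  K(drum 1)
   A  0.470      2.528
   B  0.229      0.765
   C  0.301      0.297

x_C (drum 2) = 0.719

Drum 1:
Rachford–Rice: g(ψ₁) = Σ zᵢ(Kᵢ−1)/(1+ψ₁(Kᵢ−1)) = 0.
Check two-phase: ΣzᵢKᵢ = 1.453 > 1 and Σzᵢ/Kᵢ = 1.499 > 1, so g(0) = 0.453 > 0 and g(1) = -0.499 < 0.
Iterate (Newton) starting at ψ₁ = 0.5:
  ψ₁ = 0.500: g = 0.0198, g' = -0.723 → ψ₁ = 0.527
Converged at ψ₁ = 0.527.
Drum-1 compositions:
  A: x = 0.260, y = 0.658
  B: x = 0.261, y = 0.200
  C: x = 0.478, y = 0.142
Drum-2 feed = drum-1 liquid: z₂ = (0.2603, 0.2614, 0.4783).
Drum 2:
Material balance + equilibrium reduce to Σ zᵢ(Kᵢ−1)/(1+ψ₂(Kᵢ−1)) = 0.
Feasibility: ΣzᵢKᵢ = 1.790, Σzᵢ/Kᵢ = 1.148 — both > 1, two phases present.
Iterate (Newton) starting at ψ₂ = 0.66:
  ψ₂ = 0.660: g = 0.0295, g' = -0.535 → ψ₂ = 0.715
  ψ₂ = 0.715: g = 0.0004, g' = -0.520 → ψ₂ = 0.716
Converged at ψ₂ = 0.716.
  A: x = 0.074, y = 0.334
  B: x = 0.207, y = 0.283
  C: x = 0.719, y = 0.383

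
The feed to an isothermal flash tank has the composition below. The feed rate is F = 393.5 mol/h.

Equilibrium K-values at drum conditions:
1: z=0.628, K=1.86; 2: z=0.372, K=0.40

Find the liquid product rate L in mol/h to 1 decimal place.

Material balance + equilibrium reduce to Σ zᵢ(Kᵢ−1)/(1+ψ(Kᵢ−1)) = 0.
Feasibility: ΣzᵢKᵢ = 1.317, Σzᵢ/Kᵢ = 1.268 — both > 1, two phases present.
Iterate (Newton) starting at ψ = 0.63:
  ψ = 0.630: g = -0.0086, g' = -0.542 → ψ = 0.614
Converged at ψ = 0.614.
Then V = ψ·F = 0.6141·393.5 = 241.7 mol/h and L = F − V = 151.8 mol/h.

L = 151.8 mol/h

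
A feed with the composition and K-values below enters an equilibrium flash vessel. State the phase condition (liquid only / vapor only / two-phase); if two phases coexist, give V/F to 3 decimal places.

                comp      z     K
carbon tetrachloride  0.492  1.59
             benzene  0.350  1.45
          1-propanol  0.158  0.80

vapor only

ΣzᵢKᵢ = 1.416; Σzᵢ/Kᵢ = 0.748.
Since Σzᵢ/Kᵢ < 1 the mixture is above its dew point — single vapor phase.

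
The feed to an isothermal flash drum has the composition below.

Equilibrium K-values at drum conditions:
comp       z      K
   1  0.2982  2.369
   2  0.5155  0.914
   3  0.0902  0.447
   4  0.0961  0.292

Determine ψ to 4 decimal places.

ψ = 0.5587

Let ψ = V/F and solve Σ zᵢ(Kᵢ−1)/(1+ψ(Kᵢ−1)) = 0.
Feasibility: ΣzᵢKᵢ = 1.2460, Σzᵢ/Kᵢ = 1.2208 — both > 1, two phases present.
Newton–Raphson from ψ = 0.39:
  ψ = 0.3900: g = 0.06268, g' = -0.3784 → ψ = 0.5557
  ψ = 0.5557: g = 0.00113, g' = -0.3729 → ψ = 0.5587
Converged at ψ = 0.5587.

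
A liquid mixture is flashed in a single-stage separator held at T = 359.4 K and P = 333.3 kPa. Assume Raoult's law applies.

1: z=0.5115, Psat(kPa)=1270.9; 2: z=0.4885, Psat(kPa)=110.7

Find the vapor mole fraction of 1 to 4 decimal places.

Raoult's law: Kᵢ = Pᵢˢᵃᵗ/P = Pᵢˢᵃᵗ/333.3.
  K_1 = 1270.9/333.3 = 3.813081, K_2 = 110.7/333.3 = 0.332133
Newton iteration, β⁰ = 0.5:
  β = 0.5000: g = 0.10809, g' = -1.1901 → β = 0.5908
  β = 0.5908: g = 0.00162, g' = -1.1657 → β = 0.5922
Converged at β = 0.5922.
Compositions from xᵢ = zᵢ/(1+β(Kᵢ−1)), yᵢ = Kᵢxᵢ:
  1: x = 0.1919, y = 0.7316
  2: x = 0.8081, y = 0.2684

y_1 = 0.7316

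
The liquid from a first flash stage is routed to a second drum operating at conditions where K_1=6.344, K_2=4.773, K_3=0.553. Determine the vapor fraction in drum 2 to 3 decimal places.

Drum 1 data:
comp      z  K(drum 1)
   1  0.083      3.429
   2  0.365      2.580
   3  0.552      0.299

Drum 1:
Newton iteration, ψ₁⁰ = 0.5:
  ψ₁ = 0.500: g = -0.1826, g' = -1.027 → ψ₁ = 0.322
  ψ₁ = 0.322: g = -0.0047, g' = -1.007 → ψ₁ = 0.318
Converged at ψ₁ = 0.318.
Drum-1 compositions:
  1: x = 0.047, y = 0.161
  2: x = 0.243, y = 0.627
  3: x = 0.710, y = 0.212
Drum-2 feed = drum-1 liquid: z₂ = (0.0469, 0.2430, 0.7101).
Drum 2:
Let ψ₂ = V/F and solve Σ zᵢ(Kᵢ−1)/(1+ψ₂(Kᵢ−1)) = 0.
g(0) = ΣzᵢKᵢ − 1 = 0.850 and g(1) = 1 − Σzᵢ/Kᵢ = -0.342, so a root lies in (0, 1).
Iterate (Newton) starting at ψ₂ = 0.52:
  ψ₂ = 0.520: g = -0.0377, g' = -0.729 → ψ₂ = 0.468
  ψ₂ = 0.468: g = 0.0015, g' = -0.788 → ψ₂ = 0.470
Converged at ψ₂ = 0.470.
  1: x = 0.013, y = 0.085
  2: x = 0.088, y = 0.418
  3: x = 0.899, y = 0.497

V/F (drum 2) = 0.470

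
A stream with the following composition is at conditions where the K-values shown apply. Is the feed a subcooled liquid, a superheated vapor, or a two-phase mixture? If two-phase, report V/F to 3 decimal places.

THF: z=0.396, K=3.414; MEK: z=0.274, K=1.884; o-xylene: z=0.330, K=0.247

two-phase, V/F = 0.683

ΣzᵢKᵢ = 1.950; Σzᵢ/Kᵢ = 1.597.
Both exceed 1, so a two-phase solution exists.
Rachford–Rice: g(ψ) = Σ zᵢ(Kᵢ−1)/(1+ψ(Kᵢ−1)) = 0.
Newton–Raphson from ψ = 0.5:
  ψ = 0.500: g = 0.2026, g' = -1.058 → ψ = 0.691
  ψ = 0.691: g = -0.0099, g' = -1.221 → ψ = 0.683
Converged at ψ = 0.683.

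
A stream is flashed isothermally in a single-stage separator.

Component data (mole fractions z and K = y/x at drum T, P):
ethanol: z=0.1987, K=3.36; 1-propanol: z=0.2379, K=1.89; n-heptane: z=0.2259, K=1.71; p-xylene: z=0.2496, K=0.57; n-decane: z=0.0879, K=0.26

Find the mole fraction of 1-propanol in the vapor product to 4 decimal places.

y_1-propanol = 0.2504

Rachford–Rice: g(ψ) = Σ zᵢ(Kᵢ−1)/(1+ψ(Kᵢ−1)) = 0.
g(0) = ΣzᵢKᵢ − 1 = 0.6687 and g(1) = 1 − Σzᵢ/Kᵢ = -0.0931, so a root lies in (0, 1).
Iterate (Newton) starting at ψ = 0.63:
  ψ = 0.6300: g = 0.16599, g' = -0.5664 → ψ = 0.9231
  ψ = 0.9231: g = -0.02253, g' = -0.8140 → ψ = 0.8954
  ψ = 0.8954: g = -0.00077, g' = -0.7599 → ψ = 0.8944
Converged at ψ = 0.8944.
Compositions from xᵢ = zᵢ/(1+ψ(Kᵢ−1)), yᵢ = Kᵢxᵢ:
  ethanol: x = 0.0639, y = 0.2146
  1-propanol: x = 0.1325, y = 0.2504
  n-heptane: x = 0.1382, y = 0.2363
  p-xylene: x = 0.4056, y = 0.2312
  n-decane: x = 0.2599, y = 0.0676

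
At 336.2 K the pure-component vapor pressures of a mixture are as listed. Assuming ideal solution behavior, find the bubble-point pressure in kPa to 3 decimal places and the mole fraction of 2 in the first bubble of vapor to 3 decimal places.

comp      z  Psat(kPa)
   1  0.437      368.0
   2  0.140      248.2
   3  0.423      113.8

Pbub = 243.701 kPa, y_2 = 0.143

At the bubble point ψ → 0, so ΣzᵢKᵢ = 1 with Kᵢ = Pᵢˢᵃᵗ/P ⇒ P = ΣzᵢPᵢˢᵃᵗ.
P = 0.437·368.0 + 0.140·248.2 + 0.423·113.8 = 243.701 kPa
yᵢ = zᵢPᵢˢᵃᵗ/P ⇒ y_2 = 0.140·248.2/243.701 = 0.143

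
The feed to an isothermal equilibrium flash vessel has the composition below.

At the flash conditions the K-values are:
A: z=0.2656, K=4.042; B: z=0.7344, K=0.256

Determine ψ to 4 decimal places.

ψ = 0.1156

Material balance + equilibrium reduce to Σ zᵢ(Kᵢ−1)/(1+ψ(Kᵢ−1)) = 0.
Check two-phase: ΣzᵢKᵢ = 1.2616 > 1 and Σzᵢ/Kᵢ = 2.9345 > 1, so g(0) = 0.2616 > 0 and g(1) = -1.9345 < 0.
Binary case is linear: z₁(K₁−1)(1+ψ(K₂−1)) + z₂(K₂−1)(1+ψ(K₁−1)) = 0
⇒ ψ = [z₁(K₁−1)+z₂(K₂−1)] / [−(K₁−1)(K₂−1)] = 0.26156/2.26325 = 0.1156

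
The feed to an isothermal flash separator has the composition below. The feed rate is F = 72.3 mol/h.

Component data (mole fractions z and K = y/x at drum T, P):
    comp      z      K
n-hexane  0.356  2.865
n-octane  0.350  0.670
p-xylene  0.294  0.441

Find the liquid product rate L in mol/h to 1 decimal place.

L = 39.0 mol/h

Rachford–Rice: g(V/F) = Σ zᵢ(Kᵢ−1)/(1+V/F(Kᵢ−1)) = 0.
Feasibility: ΣzᵢKᵢ = 1.384, Σzᵢ/Kᵢ = 1.313 — both > 1, two phases present.
Newton–Raphson from V/F = 0.5:
  V/F = 0.500: g = -0.0229, g' = -0.563 → V/F = 0.459
  V/F = 0.459: g = 0.0003, g' = -0.578 → V/F = 0.460
Converged at V/F = 0.460.
Then V = V/F·F = 0.4599·72.3 = 33.3 mol/h and L = F − V = 39.0 mol/h.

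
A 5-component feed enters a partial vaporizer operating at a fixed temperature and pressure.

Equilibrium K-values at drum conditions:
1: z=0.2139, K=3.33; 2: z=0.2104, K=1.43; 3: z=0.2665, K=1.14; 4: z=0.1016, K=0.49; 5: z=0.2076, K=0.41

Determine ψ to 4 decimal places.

Rachford–Rice: g(ψ) = Σ zᵢ(Kᵢ−1)/(1+ψ(Kᵢ−1)) = 0.
Check two-phase: ΣzᵢKᵢ = 1.4519 > 1 and Σzᵢ/Kᵢ = 1.1588 > 1, so g(0) = 0.4519 > 0 and g(1) = -0.1588 < 0.
Newton iteration, ψ⁰ = 0.36:
  ψ = 0.3600: g = 0.16592, g' = -0.5335 → ψ = 0.6710
  ψ = 0.6710: g = 0.01722, g' = -0.4636 → ψ = 0.7081
  ψ = 0.7081: g = -0.00012, g' = -0.4705 → ψ = 0.7079
Converged at ψ = 0.7079.

ψ = 0.7079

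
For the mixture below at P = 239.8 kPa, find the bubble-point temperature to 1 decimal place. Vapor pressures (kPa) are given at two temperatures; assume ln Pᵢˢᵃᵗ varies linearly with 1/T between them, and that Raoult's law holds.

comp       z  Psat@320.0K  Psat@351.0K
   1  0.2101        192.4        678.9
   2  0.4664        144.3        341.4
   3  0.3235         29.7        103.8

Bubble-point temperature: ΣzᵢPᵢˢᵃᵗ(T) = P. Interpolate ln Pᵢˢᵃᵗ = aᵢ + bᵢ/T.
  T = 320.0 K: ΣzᵢPᵢˢᵃᵗ = 117.33 kPa
  T = 351.0 K: ΣzᵢPᵢˢᵃᵗ = 335.45 kPa
  T = 335.5 K: ΣzᵢPᵢˢᵃᵗ = 202.27 kPa
  T = 343.2 K: ΣzᵢPᵢˢᵃᵗ = 261.25 kPa
  T = 339.4 K: ΣzᵢPᵢˢᵃᵗ = 230.52 kPa
  T = 341.3 K: ΣzᵢPᵢˢᵃᵗ = 245.47 kPa
Interpolating between 339.4 K and 341.3 K gives T ≈ 340.6 K.

T = 340.6 K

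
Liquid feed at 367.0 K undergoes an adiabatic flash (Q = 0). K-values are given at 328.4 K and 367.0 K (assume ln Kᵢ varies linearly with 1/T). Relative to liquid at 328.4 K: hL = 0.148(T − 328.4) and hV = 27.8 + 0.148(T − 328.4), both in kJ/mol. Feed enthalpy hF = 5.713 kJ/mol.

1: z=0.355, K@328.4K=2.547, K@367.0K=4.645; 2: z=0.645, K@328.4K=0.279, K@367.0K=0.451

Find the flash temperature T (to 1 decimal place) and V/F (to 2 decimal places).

Adiabatic flash: solve Rachford–Rice at each trial T, then check hF = ψ·hV(T) + (1−ψ)·hL(T).
  T = 328.4 K: K = (2.547, 0.279), RR gives ψ = 0.075, H_out = 2.097 kJ/mol
  T = 367.0 K: K = (4.645, 0.451), RR gives ψ = 0.470, H_out = 18.770 kJ/mol
  T = 347.7 K: K = (3.497, 0.359), RR gives ψ = 0.296, H_out = 11.085 kJ/mol
  T = 338.0 K: K = (2.996, 0.318), RR gives ψ = 0.197, H_out = 6.899 kJ/mol
  T = 333.2 K: K = (2.765, 0.298), RR gives ψ = 0.140, H_out = 4.612 kJ/mol
  T = 335.6 K: K = (2.879, 0.308), RR gives ψ = 0.170, H_out = 5.779 kJ/mol
Linear interpolation between T = 333.2 (H_out = 4.612) and T = 335.6 (H_out = 5.779) on hF = 5.713 gives T ≈ 335.5 K, at which ψ = 0.17.

T = 335.5 K, V/F = 0.17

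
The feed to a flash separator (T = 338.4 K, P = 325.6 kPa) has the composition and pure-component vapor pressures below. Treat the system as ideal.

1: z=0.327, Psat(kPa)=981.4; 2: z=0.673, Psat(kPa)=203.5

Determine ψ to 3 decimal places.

ψ = 0.538

Raoult's law: Kᵢ = Pᵢˢᵃᵗ/P = Pᵢˢᵃᵗ/325.6.
  K_1 = 981.4/325.6 = 3.01413, K_2 = 203.5/325.6 = 0.62500
Let ψ = V/F and solve Σ zᵢ(Kᵢ−1)/(1+ψ(Kᵢ−1)) = 0.
Check two-phase: ΣzᵢKᵢ = 1.406 > 1 and Σzᵢ/Kᵢ = 1.185 > 1, so g(0) = 0.406 > 0 and g(1) = -0.185 < 0.
Newton–Raphson from ψ = 0.5:
  ψ = 0.500: g = 0.0175, g' = -0.473 → ψ = 0.537
  ψ = 0.537: g = 0.0003, g' = -0.454 → ψ = 0.538
Converged at ψ = 0.538.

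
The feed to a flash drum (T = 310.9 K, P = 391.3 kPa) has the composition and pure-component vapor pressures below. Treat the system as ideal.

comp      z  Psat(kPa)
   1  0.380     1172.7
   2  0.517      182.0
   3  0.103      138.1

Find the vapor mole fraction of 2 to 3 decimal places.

Raoult's law: Kᵢ = Pᵢˢᵃᵗ/P = Pᵢˢᵃᵗ/391.3.
  K_1 = 1172.7/391.3 = 2.99693, K_2 = 182.0/391.3 = 0.46512, K_3 = 138.1/391.3 = 0.35293
Rachford–Rice: g(V/F) = Σ zᵢ(Kᵢ−1)/(1+V/F(Kᵢ−1)) = 0.
Check two-phase: ΣzᵢKᵢ = 1.416 > 1 and Σzᵢ/Kᵢ = 1.530 > 1, so g(0) = 0.416 > 0 and g(1) = -0.530 < 0.
Newton–Raphson from V/F = 0.5:
  V/F = 0.500: g = -0.0963, g' = -0.749 → V/F = 0.371
  V/F = 0.371: g = 0.0028, g' = -0.805 → V/F = 0.375
Converged at V/F = 0.375.
Compositions from xᵢ = zᵢ/(1+V/F(Kᵢ−1)), yᵢ = Kᵢxᵢ:
  1: x = 0.217, y = 0.651
  2: x = 0.647, y = 0.301
  3: x = 0.136, y = 0.048

y_2 = 0.301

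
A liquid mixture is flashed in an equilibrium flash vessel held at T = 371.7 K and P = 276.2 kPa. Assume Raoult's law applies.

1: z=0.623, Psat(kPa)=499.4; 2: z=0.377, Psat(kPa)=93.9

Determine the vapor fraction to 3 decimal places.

ψ = 0.477

Raoult's law: Kᵢ = Pᵢˢᵃᵗ/P = Pᵢˢᵃᵗ/276.2.
  K_1 = 499.4/276.2 = 1.80811, K_2 = 93.9/276.2 = 0.33997
Material balance + equilibrium reduce to Σ zᵢ(Kᵢ−1)/(1+ψ(Kᵢ−1)) = 0.
g(0) = ΣzᵢKᵢ − 1 = 0.255 and g(1) = 1 − Σzᵢ/Kᵢ = -0.453, so a root lies in (0, 1).
Newton iteration, ψ⁰ = 0.49:
  ψ = 0.490: g = -0.0071, g' = -0.568 → ψ = 0.477
Converged at ψ = 0.477.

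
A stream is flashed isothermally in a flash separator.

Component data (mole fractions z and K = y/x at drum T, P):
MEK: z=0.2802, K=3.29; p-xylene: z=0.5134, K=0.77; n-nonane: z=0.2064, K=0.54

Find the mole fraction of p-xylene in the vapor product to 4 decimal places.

y_p-xylene = 0.4593

Rachford–Rice: g(β) = Σ zᵢ(Kᵢ−1)/(1+β(Kᵢ−1)) = 0.
g(0) = ΣzᵢKᵢ − 1 = 0.4286 and g(1) = 1 − Σzᵢ/Kᵢ = -0.1341, so a root lies in (0, 1).
Newton–Raphson from β = 0.35:
  β = 0.3500: g = 0.11460, g' = -0.5469 → β = 0.5595
  β = 0.5595: g = 0.01789, g' = -0.3973 → β = 0.6046
  β = 0.6046: g = 0.00043, g' = -0.3789 → β = 0.6057
Converged at β = 0.6057.
Compositions from xᵢ = zᵢ/(1+β(Kᵢ−1)), yᵢ = Kᵢxᵢ:
  MEK: x = 0.1174, y = 0.3862
  p-xylene: x = 0.5965, y = 0.4593
  n-nonane: x = 0.2861, y = 0.1545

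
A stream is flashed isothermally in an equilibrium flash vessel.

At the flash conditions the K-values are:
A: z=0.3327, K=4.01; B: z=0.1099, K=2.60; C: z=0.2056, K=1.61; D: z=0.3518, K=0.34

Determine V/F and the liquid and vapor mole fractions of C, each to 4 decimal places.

V/F = 0.7638, x_C = 0.1403, y_C = 0.2258

Iterate (Newton) starting at V/F = 0.5:
  V/F = 0.5000: g = 0.24702, g' = -0.9535 → V/F = 0.7591
  V/F = 0.7591: g = 0.00471, g' = -0.9879 → V/F = 0.7638
Converged at V/F = 0.7638.
Compositions from xᵢ = zᵢ/(1+V/F(Kᵢ−1)), yᵢ = Kᵢxᵢ:
  A: x = 0.1008, y = 0.4044
  B: x = 0.0495, y = 0.1286
  C: x = 0.1403, y = 0.2258
  D: x = 0.7094, y = 0.2412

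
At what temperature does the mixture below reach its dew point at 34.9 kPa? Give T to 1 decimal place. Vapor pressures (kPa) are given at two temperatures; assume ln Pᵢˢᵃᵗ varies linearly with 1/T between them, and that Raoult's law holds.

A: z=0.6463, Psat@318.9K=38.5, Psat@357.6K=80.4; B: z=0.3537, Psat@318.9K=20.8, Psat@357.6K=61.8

T = 325.3 K

Dew-point temperature: Σzᵢ·P/Pᵢˢᵃᵗ(T) = 1. Interpolate ln Pᵢˢᵃᵗ = aᵢ + bᵢ/T.
  T = 318.9 K: ΣzᵢP/Pᵢˢᵃᵗ = 1.1793
  T = 357.6 K: ΣzᵢP/Pᵢˢᵃᵗ = 0.4803
  T = 338.2 K: ΣzᵢP/Pᵢˢᵃᵗ = 0.7316
  T = 328.5 K: ΣzᵢP/Pᵢˢᵃᵗ = 0.9225
  T = 323.7 K: ΣzᵢP/Pᵢˢᵃᵗ = 1.0408
  T = 326.1 K: ΣzᵢP/Pᵢˢᵃᵗ = 0.9794
Interpolating between 323.7 K and 326.1 K gives T ≈ 325.3 K.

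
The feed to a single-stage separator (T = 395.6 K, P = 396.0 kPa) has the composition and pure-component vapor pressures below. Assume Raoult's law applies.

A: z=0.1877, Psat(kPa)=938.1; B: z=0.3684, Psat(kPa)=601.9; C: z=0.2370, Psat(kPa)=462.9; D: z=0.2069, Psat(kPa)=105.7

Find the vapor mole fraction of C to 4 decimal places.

y_C = 0.2480

Raoult's law: Kᵢ = Pᵢˢᵃᵗ/P = Pᵢˢᵃᵗ/396.0.
  K_A = 938.1/396.0 = 2.368939, K_B = 601.9/396.0 = 1.519949, K_C = 462.9/396.0 = 1.168939, K_D = 105.7/396.0 = 0.266919
Material balance + equilibrium reduce to Σ zᵢ(Kᵢ−1)/(1+ψ(Kᵢ−1)) = 0.
Check two-phase: ΣzᵢKᵢ = 1.3369 > 1 and Σzᵢ/Kᵢ = 1.2995 > 1, so g(0) = 0.3369 > 0 and g(1) = -0.2995 < 0.
Newton iteration, ψ⁰ = 0.5:
  ψ = 0.5000: g = 0.10205, g' = -0.4695 → ψ = 0.7173
  ψ = 0.7173: g = -0.01503, g' = -0.6424 → ψ = 0.6939
  ψ = 0.6939: g = -0.00036, g' = -0.6124 → ψ = 0.6934
Converged at ψ = 0.6934.
Compositions from xᵢ = zᵢ/(1+ψ(Kᵢ−1)), yᵢ = Kᵢxᵢ:
  A: x = 0.0963, y = 0.2281
  B: x = 0.2708, y = 0.4116
  C: x = 0.2121, y = 0.2480
  D: x = 0.4208, y = 0.1123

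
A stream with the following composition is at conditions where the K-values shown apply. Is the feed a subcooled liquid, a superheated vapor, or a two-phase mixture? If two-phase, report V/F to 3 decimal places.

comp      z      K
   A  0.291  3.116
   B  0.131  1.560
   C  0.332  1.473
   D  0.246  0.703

superheated vapor

ΣzᵢKᵢ = 1.773; Σzᵢ/Kᵢ = 0.753.
Since Σzᵢ/Kᵢ < 1 the mixture is above its dew point — single vapor phase.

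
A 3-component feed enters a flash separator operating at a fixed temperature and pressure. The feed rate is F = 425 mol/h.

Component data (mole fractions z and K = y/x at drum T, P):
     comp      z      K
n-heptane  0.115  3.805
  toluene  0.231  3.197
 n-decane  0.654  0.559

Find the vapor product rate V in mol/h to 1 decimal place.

V = 216.7 mol/h

Newton–Raphson from ψ = 0.5:
  ψ = 0.500: g = 0.0061, g' = -0.619 → ψ = 0.510
Converged at ψ = 0.510.
Then V = ψ·F = 0.5099·425 = 216.7 mol/h and L = F − V = 208.3 mol/h.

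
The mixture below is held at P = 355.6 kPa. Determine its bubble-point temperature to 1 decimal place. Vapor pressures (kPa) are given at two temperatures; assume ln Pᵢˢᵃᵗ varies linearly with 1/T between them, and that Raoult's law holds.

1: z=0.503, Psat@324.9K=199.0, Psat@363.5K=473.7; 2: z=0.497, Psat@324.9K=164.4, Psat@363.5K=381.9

Bubble-point temperature: ΣzᵢPᵢˢᵃᵗ(T) = P. Interpolate ln Pᵢˢᵃᵗ = aᵢ + bᵢ/T.
  T = 324.9 K: ΣzᵢPᵢˢᵃᵗ = 181.80 kPa
  T = 363.5 K: ΣzᵢPᵢˢᵃᵗ = 428.08 kPa
  T = 344.2 K: ΣzᵢPᵢˢᵃᵗ = 285.75 kPa
  T = 353.9 K: ΣzᵢPᵢˢᵃᵗ = 352.04 kPa
  T = 358.7 K: ΣzᵢPᵢˢᵃᵗ = 388.71 kPa
  T = 356.3 K: ΣzᵢPᵢˢᵃᵗ = 370.05 kPa
Interpolating between 353.9 K and 356.3 K gives T ≈ 354.4 K.

T = 354.4 K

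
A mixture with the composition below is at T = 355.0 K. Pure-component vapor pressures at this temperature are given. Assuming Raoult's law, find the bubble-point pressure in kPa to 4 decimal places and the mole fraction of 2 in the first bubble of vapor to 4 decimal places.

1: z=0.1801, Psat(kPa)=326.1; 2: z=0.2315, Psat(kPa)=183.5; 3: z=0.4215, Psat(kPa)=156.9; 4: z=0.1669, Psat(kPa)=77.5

At the bubble point ψ → 0, so ΣzᵢKᵢ = 1 with Kᵢ = Pᵢˢᵃᵗ/P ⇒ P = ΣzᵢPᵢˢᵃᵗ.
P = 0.1801·326.1 + 0.2315·183.5 + 0.4215·156.9 + 0.1669·77.5 = 180.2790 kPa
yᵢ = zᵢPᵢˢᵃᵗ/P ⇒ y_2 = 0.2315·183.5/180.2790 = 0.2356

Pbub = 180.2790 kPa, y_2 = 0.2356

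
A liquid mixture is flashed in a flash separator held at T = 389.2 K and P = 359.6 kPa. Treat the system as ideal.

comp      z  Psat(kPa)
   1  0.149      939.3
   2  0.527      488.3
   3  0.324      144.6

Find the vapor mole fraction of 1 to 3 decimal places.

y_1 = 0.208

Raoult's law: Kᵢ = Pᵢˢᵃᵗ/P = Pᵢˢᵃᵗ/359.6.
  K_1 = 939.3/359.6 = 2.61207, K_2 = 488.3/359.6 = 1.35790, K_3 = 144.6/359.6 = 0.40211
Iterate (Newton) starting at ψ = 0.5:
  ψ = 0.500: g = 0.0167, g' = -0.403 → ψ = 0.541
Converged at ψ = 0.541.
Compositions from xᵢ = zᵢ/(1+ψ(Kᵢ−1)), yᵢ = Kᵢxᵢ:
  1: x = 0.080, y = 0.208
  2: x = 0.442, y = 0.600
  3: x = 0.479, y = 0.193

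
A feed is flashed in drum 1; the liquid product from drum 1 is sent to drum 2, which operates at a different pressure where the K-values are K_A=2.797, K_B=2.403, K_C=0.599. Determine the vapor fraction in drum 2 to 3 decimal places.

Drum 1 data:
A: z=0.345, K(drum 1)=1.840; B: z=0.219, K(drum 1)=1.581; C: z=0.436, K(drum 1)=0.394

Drum 1:
Newton–Raphson from ψ₁ = 0.34:
  ψ₁ = 0.340: g = -0.0011, g' = -0.453 → ψ₁ = 0.338
Converged at ψ₁ = 0.338.
Drum-1 compositions:
  A: x = 0.269, y = 0.495
  B: x = 0.183, y = 0.289
  C: x = 0.548, y = 0.216
Drum-2 feed = drum-1 liquid: z₂ = (0.2688, 0.1831, 0.5481).
Drum 2:
Material balance + equilibrium reduce to Σ zᵢ(Kᵢ−1)/(1+ψ₂(Kᵢ−1)) = 0.
Feasibility: ΣzᵢKᵢ = 1.520, Σzᵢ/Kᵢ = 1.087 — both > 1, two phases present.
Newton iteration, ψ₂⁰ = 0.5:
  ψ₂ = 0.500: g = 0.1305, g' = -0.503 → ψ₂ = 0.759
  ψ₂ = 0.759: g = 0.0126, g' = -0.422 → ψ₂ = 0.789
Converged at ψ₂ = 0.789.
  A: x = 0.111, y = 0.311
  B: x = 0.087, y = 0.209
  C: x = 0.802, y = 0.480

V/F (drum 2) = 0.789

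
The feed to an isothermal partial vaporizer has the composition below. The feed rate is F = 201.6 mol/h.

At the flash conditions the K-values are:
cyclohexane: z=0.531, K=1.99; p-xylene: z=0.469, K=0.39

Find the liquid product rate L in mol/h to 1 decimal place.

Rachford–Rice: g(ψ) = Σ zᵢ(Kᵢ−1)/(1+ψ(Kᵢ−1)) = 0.
Check two-phase: ΣzᵢKᵢ = 1.240 > 1 and Σzᵢ/Kᵢ = 1.469 > 1, so g(0) = 0.240 > 0 and g(1) = -0.469 < 0.
Binary case is linear: z₁(K₁−1)(1+ψ(K₂−1)) + z₂(K₂−1)(1+ψ(K₁−1)) = 0
⇒ ψ = [z₁(K₁−1)+z₂(K₂−1)] / [−(K₁−1)(K₂−1)] = 0.2396/0.6039 = 0.397
Then V = ψ·F = 0.3968·201.6 = 80.0 mol/h and L = F − V = 121.6 mol/h.

L = 121.6 mol/h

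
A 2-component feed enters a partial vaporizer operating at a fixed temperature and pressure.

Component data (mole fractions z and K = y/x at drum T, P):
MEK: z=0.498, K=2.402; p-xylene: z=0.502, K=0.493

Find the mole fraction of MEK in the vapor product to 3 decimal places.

Rachford–Rice: g(V/F) = Σ zᵢ(Kᵢ−1)/(1+V/F(Kᵢ−1)) = 0.
Feasibility: ΣzᵢKᵢ = 1.444, Σzᵢ/Kᵢ = 1.226 — both > 1, two phases present.
Binary case is linear: z₁(K₁−1)(1+V/F(K₂−1)) + z₂(K₂−1)(1+V/F(K₁−1)) = 0
⇒ V/F = [z₁(K₁−1)+z₂(K₂−1)] / [−(K₁−1)(K₂−1)] = 0.4437/0.7108 = 0.624
Compositions from xᵢ = zᵢ/(1+V/F(Kᵢ−1)), yᵢ = Kᵢxᵢ:
  MEK: x = 0.266, y = 0.638
  p-xylene: x = 0.734, y = 0.362

y_MEK = 0.638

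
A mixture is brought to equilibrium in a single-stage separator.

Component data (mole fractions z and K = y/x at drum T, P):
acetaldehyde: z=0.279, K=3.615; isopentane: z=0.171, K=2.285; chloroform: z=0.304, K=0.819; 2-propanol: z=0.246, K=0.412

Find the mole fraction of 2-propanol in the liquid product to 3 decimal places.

Material balance + equilibrium reduce to Σ zᵢ(Kᵢ−1)/(1+ψ(Kᵢ−1)) = 0.
Check two-phase: ΣzᵢKᵢ = 1.750 > 1 and Σzᵢ/Kᵢ = 1.120 > 1, so g(0) = 0.750 > 0 and g(1) = -0.120 < 0.
Newton–Raphson from ψ = 0.52:
  ψ = 0.520: g = 0.1718, g' = -0.633 → ψ = 0.792
  ψ = 0.792: g = 0.0118, g' = -0.583 → ψ = 0.812
Converged at ψ = 0.812.
Compositions from xᵢ = zᵢ/(1+ψ(Kᵢ−1)), yᵢ = Kᵢxᵢ:
  acetaldehyde: x = 0.089, y = 0.323
  isopentane: x = 0.084, y = 0.191
  chloroform: x = 0.356, y = 0.292
  2-propanol: x = 0.471, y = 0.194

x_2-propanol = 0.471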